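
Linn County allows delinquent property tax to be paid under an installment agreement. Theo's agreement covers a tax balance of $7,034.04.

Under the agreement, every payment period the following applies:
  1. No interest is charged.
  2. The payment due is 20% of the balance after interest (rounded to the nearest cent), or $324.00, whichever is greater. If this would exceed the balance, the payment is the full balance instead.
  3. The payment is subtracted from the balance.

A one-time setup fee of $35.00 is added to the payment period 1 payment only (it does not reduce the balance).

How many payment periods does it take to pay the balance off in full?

# | Opening | Payment | Fee | End bal
1 | $7,034.04 | $1,406.81 | $35.00 | $5,627.23
2 | $5,627.23 | $1,125.45 | — | $4,501.78
3 | $4,501.78 | $900.36 | — | $3,601.42
4 | $3,601.42 | $720.28 | — | $2,881.14
5 | $2,881.14 | $576.23 | — | $2,304.91
6 | $2,304.91 | $460.98 | — | $1,843.93
7 | $1,843.93 | $368.79 | — | $1,475.14
8 | $1,475.14 | $324.00 | — | $1,151.14
9 | $1,151.14 | $324.00 | — | $827.14
10 | $827.14 | $324.00 | — | $503.14
11 | $503.14 | $324.00 | — | $179.14
12 | $179.14 | $179.14 | — | $0.00
Balance reaches $0.00 in payment period 12.

12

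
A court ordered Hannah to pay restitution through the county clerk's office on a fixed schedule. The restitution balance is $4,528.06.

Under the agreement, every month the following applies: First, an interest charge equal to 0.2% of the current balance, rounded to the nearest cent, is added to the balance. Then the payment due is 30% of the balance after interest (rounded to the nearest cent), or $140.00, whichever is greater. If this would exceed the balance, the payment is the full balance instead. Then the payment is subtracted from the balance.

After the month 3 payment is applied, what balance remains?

$1,562.46

Month 1: opening $4,528.06; interest $9.06 → $4,537.12; payment $1,361.14; balance $3,175.98
Month 2: opening $3,175.98; interest $6.35 → $3,182.33; payment $954.70; balance $2,227.63
Month 3: opening $2,227.63; interest $4.46 → $2,232.09; payment $669.63; balance $1,562.46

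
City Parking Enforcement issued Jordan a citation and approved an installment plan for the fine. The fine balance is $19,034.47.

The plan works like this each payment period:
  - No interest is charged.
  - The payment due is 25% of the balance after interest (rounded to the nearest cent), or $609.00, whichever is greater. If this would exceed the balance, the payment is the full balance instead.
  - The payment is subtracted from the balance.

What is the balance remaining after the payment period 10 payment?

Payment period 1: $19,034.47 − $4,758.62 → $14,275.85
Payment period 2: $14,275.85 − $3,568.96 → $10,706.89
Payment period 3: $10,706.89 − $2,676.72 → $8,030.17
Payment period 4: $8,030.17 − $2,007.54 → $6,022.63
Payment period 5: $6,022.63 − $1,505.66 → $4,516.97
Payment period 6: $4,516.97 − $1,129.24 → $3,387.73
Payment period 7: $3,387.73 − $846.93 → $2,540.80
Payment period 8: $2,540.80 − $635.20 → $1,905.60
Payment period 9: $1,905.60 − $609.00 → $1,296.60
Payment period 10: $1,296.60 − $609.00 → $687.60

$687.60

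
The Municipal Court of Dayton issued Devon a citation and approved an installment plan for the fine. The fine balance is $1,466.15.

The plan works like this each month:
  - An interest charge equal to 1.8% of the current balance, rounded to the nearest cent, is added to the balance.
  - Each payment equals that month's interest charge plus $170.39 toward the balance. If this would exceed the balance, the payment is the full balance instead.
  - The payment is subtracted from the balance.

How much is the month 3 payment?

# | Opening | Interest | Payment | End bal
1 | $1,466.15 | $26.39 | $196.78 | $1,295.76
2 | $1,295.76 | $23.32 | $193.71 | $1,125.37
3 | $1,125.37 | $20.26 | $190.65 | $954.98

$190.65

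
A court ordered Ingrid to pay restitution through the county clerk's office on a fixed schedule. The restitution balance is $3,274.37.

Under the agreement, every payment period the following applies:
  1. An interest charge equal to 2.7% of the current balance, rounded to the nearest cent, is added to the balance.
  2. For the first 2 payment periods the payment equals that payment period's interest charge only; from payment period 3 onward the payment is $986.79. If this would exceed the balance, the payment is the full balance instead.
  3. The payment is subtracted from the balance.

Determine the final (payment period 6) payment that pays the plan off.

$519.46

Payment period 1: $3,274.37 +$88.41 interest = $3,362.78; pay $88.41 → $3,274.37
Payment period 2: $3,274.37 +$88.41 interest = $3,362.78; pay $88.41 → $3,274.37
Payment period 3: $3,274.37 +$88.41 interest = $3,362.78; pay $986.79 → $2,375.99
Payment period 4: $2,375.99 +$64.15 interest = $2,440.14; pay $986.79 → $1,453.35
Payment period 5: $1,453.35 +$39.24 interest = $1,492.59; pay $986.79 → $505.80
Payment period 6: $505.80 +$13.66 interest = $519.46; pay $519.46 → $0.00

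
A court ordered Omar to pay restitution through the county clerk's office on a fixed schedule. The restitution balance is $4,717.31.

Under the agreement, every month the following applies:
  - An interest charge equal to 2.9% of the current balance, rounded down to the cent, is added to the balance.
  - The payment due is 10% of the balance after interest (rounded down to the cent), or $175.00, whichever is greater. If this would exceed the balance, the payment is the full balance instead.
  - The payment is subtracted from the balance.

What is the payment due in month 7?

Month 1: $4,717.31 +$136.80 interest = $4,854.11; pay $485.41 → $4,368.70
Month 2: $4,368.70 +$126.69 interest = $4,495.39; pay $449.53 → $4,045.86
Month 3: $4,045.86 +$117.32 interest = $4,163.18; pay $416.31 → $3,746.87
Month 4: $3,746.87 +$108.65 interest = $3,855.52; pay $385.55 → $3,469.97
Month 5: $3,469.97 +$100.62 interest = $3,570.59; pay $357.05 → $3,213.54
Month 6: $3,213.54 +$93.19 interest = $3,306.73; pay $330.67 → $2,976.06
Month 7: $2,976.06 +$86.30 interest = $3,062.36; pay $306.23 → $2,756.13

$306.23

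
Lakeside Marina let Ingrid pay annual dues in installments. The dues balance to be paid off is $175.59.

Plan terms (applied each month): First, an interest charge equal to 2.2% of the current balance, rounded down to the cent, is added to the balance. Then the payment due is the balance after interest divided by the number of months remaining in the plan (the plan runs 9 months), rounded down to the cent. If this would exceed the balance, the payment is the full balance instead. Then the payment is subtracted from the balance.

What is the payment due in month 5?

$21.75

Month 1: opening $175.59; interest $3.86 → $179.45; payment $19.93; balance $159.52
Month 2: opening $159.52; interest $3.50 → $163.02; payment $20.37; balance $142.65
Month 3: opening $142.65; interest $3.13 → $145.78; payment $20.82; balance $124.96
Month 4: opening $124.96; interest $2.74 → $127.70; payment $21.28; balance $106.42
Month 5: opening $106.42; interest $2.34 → $108.76; payment $21.75; balance $87.01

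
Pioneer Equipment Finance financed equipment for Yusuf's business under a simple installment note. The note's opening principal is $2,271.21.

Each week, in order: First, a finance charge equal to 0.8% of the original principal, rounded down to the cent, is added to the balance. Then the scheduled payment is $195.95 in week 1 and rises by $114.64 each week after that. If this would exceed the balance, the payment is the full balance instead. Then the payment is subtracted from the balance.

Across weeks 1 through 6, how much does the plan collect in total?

$2,380.17

Week 1: $2,271.21 +$18.16 interest = $2,289.37; pay $195.95 → $2,093.42
Week 2: $2,093.42 +$18.16 interest = $2,111.58; pay $310.59 → $1,800.99
Week 3: $1,800.99 +$18.16 interest = $1,819.15; pay $425.23 → $1,393.92
Week 4: $1,393.92 +$18.16 interest = $1,412.08; pay $539.87 → $872.21
Week 5: $872.21 +$18.16 interest = $890.37; pay $654.51 → $235.86
Week 6: $235.86 +$18.16 interest = $254.02; pay $254.02 → $0.00
Total paid: $2,380.17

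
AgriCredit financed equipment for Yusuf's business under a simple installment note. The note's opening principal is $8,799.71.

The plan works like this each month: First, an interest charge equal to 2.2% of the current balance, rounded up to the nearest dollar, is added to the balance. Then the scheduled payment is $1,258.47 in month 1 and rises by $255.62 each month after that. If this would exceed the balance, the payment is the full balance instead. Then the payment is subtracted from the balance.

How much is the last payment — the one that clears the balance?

$639.16

Month 1: opening $8,799.71; interest $194.00 → $8,993.71; payment $1,258.47; balance $7,735.24
Month 2: opening $7,735.24; interest $171.00 → $7,906.24; payment $1,514.09; balance $6,392.15
Month 3: opening $6,392.15; interest $141.00 → $6,533.15; payment $1,769.71; balance $4,763.44
Month 4: opening $4,763.44; interest $105.00 → $4,868.44; payment $2,025.33; balance $2,843.11
Month 5: opening $2,843.11; interest $63.00 → $2,906.11; payment $2,280.95; balance $625.16
Month 6: opening $625.16; interest $14.00 → $639.16; payment $639.16; balance $0.00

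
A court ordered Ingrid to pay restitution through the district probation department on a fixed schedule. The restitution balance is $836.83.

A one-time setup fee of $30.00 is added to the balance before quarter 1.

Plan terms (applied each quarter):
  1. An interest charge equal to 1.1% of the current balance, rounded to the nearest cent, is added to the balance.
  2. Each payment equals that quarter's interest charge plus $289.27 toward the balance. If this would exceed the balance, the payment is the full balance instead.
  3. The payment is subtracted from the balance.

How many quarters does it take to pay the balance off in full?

Quarter 1: opening $866.83; interest $9.54 → $876.37; payment $298.81; balance $577.56
Quarter 2: opening $577.56; interest $6.35 → $583.91; payment $295.62; balance $288.29
Quarter 3: opening $288.29; interest $3.17 → $291.46; payment $291.46; balance $0.00
Balance reaches $0.00 in quarter 3.

3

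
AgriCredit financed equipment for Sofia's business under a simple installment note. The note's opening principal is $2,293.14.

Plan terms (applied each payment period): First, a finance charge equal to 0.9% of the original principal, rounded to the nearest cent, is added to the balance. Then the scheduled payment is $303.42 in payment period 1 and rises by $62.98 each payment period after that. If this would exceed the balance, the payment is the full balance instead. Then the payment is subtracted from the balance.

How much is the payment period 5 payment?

$555.34

Payment period 1: opening $2,293.14; interest $20.64 → $2,313.78; payment $303.42; balance $2,010.36
Payment period 2: opening $2,010.36; interest $20.64 → $2,031.00; payment $366.40; balance $1,664.60
Payment period 3: opening $1,664.60; interest $20.64 → $1,685.24; payment $429.38; balance $1,255.86
Payment period 4: opening $1,255.86; interest $20.64 → $1,276.50; payment $492.36; balance $784.14
Payment period 5: opening $784.14; interest $20.64 → $804.78; payment $555.34; balance $249.44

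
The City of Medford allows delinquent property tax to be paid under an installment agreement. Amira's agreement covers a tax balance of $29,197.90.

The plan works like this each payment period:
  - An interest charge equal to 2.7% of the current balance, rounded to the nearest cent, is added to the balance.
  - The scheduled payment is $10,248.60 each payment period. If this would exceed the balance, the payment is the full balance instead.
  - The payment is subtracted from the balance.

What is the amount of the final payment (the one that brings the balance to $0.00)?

$45.14

Payment period 1: $29,197.90 +$788.34 interest = $29,986.24; pay $10,248.60 → $19,737.64
Payment period 2: $19,737.64 +$532.92 interest = $20,270.56; pay $10,248.60 → $10,021.96
Payment period 3: $10,021.96 +$270.59 interest = $10,292.55; pay $10,248.60 → $43.95
Payment period 4: $43.95 +$1.19 interest = $45.14; pay $45.14 → $0.00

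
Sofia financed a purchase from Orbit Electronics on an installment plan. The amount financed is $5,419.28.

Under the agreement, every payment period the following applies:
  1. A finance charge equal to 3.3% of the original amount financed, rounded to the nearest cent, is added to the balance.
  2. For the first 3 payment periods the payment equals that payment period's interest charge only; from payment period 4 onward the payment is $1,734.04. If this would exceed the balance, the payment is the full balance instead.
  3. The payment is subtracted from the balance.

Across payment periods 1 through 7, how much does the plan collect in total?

$6,671.16

Payment period 1: opening $5,419.28; interest $178.84 → $5,598.12; payment $178.84; balance $5,419.28
Payment period 2: opening $5,419.28; interest $178.84 → $5,598.12; payment $178.84; balance $5,419.28
Payment period 3: opening $5,419.28; interest $178.84 → $5,598.12; payment $178.84; balance $5,419.28
Payment period 4: opening $5,419.28; interest $178.84 → $5,598.12; payment $1,734.04; balance $3,864.08
Payment period 5: opening $3,864.08; interest $178.84 → $4,042.92; payment $1,734.04; balance $2,308.88
Payment period 6: opening $2,308.88; interest $178.84 → $2,487.72; payment $1,734.04; balance $753.68
Payment period 7: opening $753.68; interest $178.84 → $932.52; payment $932.52; balance $0.00
Total paid: $6,671.16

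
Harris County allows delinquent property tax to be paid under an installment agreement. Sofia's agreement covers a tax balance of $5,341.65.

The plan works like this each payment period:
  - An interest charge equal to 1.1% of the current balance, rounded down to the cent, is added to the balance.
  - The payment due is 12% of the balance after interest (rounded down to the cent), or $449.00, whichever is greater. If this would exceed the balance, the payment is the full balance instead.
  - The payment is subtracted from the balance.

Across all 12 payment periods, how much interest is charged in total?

$363.56

Payment period 1: $5,341.65 +$58.75 interest = $5,400.40; pay $648.04 → $4,752.36
Payment period 2: $4,752.36 +$52.27 interest = $4,804.63; pay $576.55 → $4,228.08
Payment period 3: $4,228.08 +$46.50 interest = $4,274.58; pay $512.94 → $3,761.64
Payment period 4: $3,761.64 +$41.37 interest = $3,803.01; pay $456.36 → $3,346.65
Payment period 5: $3,346.65 +$36.81 interest = $3,383.46; pay $449.00 → $2,934.46
Payment period 6: $2,934.46 +$32.27 interest = $2,966.73; pay $449.00 → $2,517.73
Payment period 7: $2,517.73 +$27.69 interest = $2,545.42; pay $449.00 → $2,096.42
Payment period 8: $2,096.42 +$23.06 interest = $2,119.48; pay $449.00 → $1,670.48
Payment period 9: $1,670.48 +$18.37 interest = $1,688.85; pay $449.00 → $1,239.85
Payment period 10: $1,239.85 +$13.63 interest = $1,253.48; pay $449.00 → $804.48
Payment period 11: $804.48 +$8.84 interest = $813.32; pay $449.00 → $364.32
Payment period 12: $364.32 +$4.00 interest = $368.32; pay $368.32 → $0.00
Total interest: $58.75 + $52.27 + $46.50 + $41.37 + $36.81 + $32.27 + $27.69 + $23.06 + $18.37 + $13.63 + $8.84 + $4.00 = $363.56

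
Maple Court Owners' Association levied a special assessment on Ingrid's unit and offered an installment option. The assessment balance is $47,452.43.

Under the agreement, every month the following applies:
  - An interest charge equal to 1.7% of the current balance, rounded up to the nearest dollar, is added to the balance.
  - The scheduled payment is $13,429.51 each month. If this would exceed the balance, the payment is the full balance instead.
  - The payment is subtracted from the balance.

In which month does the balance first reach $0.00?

4

# | Opening | Interest | Payment | End bal
1 | $47,452.43 | $807.00 | $13,429.51 | $34,829.92
2 | $34,829.92 | $593.00 | $13,429.51 | $21,993.41
3 | $21,993.41 | $374.00 | $13,429.51 | $8,937.90
4 | $8,937.90 | $152.00 | $9,089.90 | $0.00
Balance reaches $0.00 in month 4.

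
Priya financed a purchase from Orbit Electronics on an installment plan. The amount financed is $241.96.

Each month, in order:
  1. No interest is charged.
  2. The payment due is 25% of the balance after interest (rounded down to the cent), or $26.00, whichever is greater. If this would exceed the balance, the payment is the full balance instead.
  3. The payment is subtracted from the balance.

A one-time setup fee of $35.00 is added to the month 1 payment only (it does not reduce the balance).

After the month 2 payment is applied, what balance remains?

$136.11

# | Opening | Payment | Fee | End bal
1 | $241.96 | $60.49 | $35.00 | $181.47
2 | $181.47 | $45.36 | — | $136.11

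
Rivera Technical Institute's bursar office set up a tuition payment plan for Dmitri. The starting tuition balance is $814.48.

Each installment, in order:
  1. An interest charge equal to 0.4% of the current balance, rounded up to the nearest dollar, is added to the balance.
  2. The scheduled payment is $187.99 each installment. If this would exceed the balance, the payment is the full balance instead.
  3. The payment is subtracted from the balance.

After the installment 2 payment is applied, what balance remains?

# | Opening | Interest | Payment | End bal
1 | $814.48 | $4.00 | $187.99 | $630.49
2 | $630.49 | $3.00 | $187.99 | $445.50

$445.50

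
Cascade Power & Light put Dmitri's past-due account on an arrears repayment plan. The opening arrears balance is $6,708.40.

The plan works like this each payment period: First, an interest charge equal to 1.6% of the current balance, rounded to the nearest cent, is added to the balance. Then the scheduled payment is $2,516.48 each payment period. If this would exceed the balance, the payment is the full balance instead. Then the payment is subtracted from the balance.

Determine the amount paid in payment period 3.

$1,881.18

Payment period 1: opening $6,708.40; interest $107.33 → $6,815.73; payment $2,516.48; balance $4,299.25
Payment period 2: opening $4,299.25; interest $68.79 → $4,368.04; payment $2,516.48; balance $1,851.56
Payment period 3: opening $1,851.56; interest $29.62 → $1,881.18; payment $1,881.18; balance $0.00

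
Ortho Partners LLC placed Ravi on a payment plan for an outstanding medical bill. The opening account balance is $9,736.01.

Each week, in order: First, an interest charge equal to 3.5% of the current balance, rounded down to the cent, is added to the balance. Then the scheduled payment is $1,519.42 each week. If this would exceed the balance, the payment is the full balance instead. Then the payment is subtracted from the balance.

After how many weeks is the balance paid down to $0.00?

8

Week 1: opening $9,736.01; interest $340.76 → $10,076.77; payment $1,519.42; balance $8,557.35
Week 2: opening $8,557.35; interest $299.50 → $8,856.85; payment $1,519.42; balance $7,337.43
Week 3: opening $7,337.43; interest $256.81 → $7,594.24; payment $1,519.42; balance $6,074.82
Week 4: opening $6,074.82; interest $212.61 → $6,287.43; payment $1,519.42; balance $4,768.01
Week 5: opening $4,768.01; interest $166.88 → $4,934.89; payment $1,519.42; balance $3,415.47
Week 6: opening $3,415.47; interest $119.54 → $3,535.01; payment $1,519.42; balance $2,015.59
Week 7: opening $2,015.59; interest $70.54 → $2,086.13; payment $1,519.42; balance $566.71
Week 8: opening $566.71; interest $19.83 → $586.54; payment $586.54; balance $0.00
Balance reaches $0.00 in week 8.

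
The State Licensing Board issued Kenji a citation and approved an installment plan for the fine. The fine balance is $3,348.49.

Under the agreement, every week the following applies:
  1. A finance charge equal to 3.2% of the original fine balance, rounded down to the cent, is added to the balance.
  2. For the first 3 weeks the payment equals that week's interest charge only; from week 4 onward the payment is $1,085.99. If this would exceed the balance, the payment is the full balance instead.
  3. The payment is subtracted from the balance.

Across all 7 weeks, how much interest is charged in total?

$750.05

Week 1: $3,348.49 +$107.15 interest = $3,455.64; pay $107.15 → $3,348.49
Week 2: $3,348.49 +$107.15 interest = $3,455.64; pay $107.15 → $3,348.49
Week 3: $3,348.49 +$107.15 interest = $3,455.64; pay $107.15 → $3,348.49
Week 4: $3,348.49 +$107.15 interest = $3,455.64; pay $1,085.99 → $2,369.65
Week 5: $2,369.65 +$107.15 interest = $2,476.80; pay $1,085.99 → $1,390.81
Week 6: $1,390.81 +$107.15 interest = $1,497.96; pay $1,085.99 → $411.97
Week 7: $411.97 +$107.15 interest = $519.12; pay $519.12 → $0.00
Total interest: $107.15 + $107.15 + $107.15 + $107.15 + $107.15 + $107.15 + $107.15 = $750.05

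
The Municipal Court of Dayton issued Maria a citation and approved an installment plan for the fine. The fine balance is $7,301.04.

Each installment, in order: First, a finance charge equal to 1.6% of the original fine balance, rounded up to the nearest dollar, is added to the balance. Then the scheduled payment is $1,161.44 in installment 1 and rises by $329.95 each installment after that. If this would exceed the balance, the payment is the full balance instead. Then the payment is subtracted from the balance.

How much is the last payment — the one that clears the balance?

# | Opening | Interest | Payment | End bal
1 | $7,301.04 | $117.00 | $1,161.44 | $6,256.60
2 | $6,256.60 | $117.00 | $1,491.39 | $4,882.21
3 | $4,882.21 | $117.00 | $1,821.34 | $3,177.87
4 | $3,177.87 | $117.00 | $2,151.29 | $1,143.58
5 | $1,143.58 | $117.00 | $1,260.58 | $0.00

$1,260.58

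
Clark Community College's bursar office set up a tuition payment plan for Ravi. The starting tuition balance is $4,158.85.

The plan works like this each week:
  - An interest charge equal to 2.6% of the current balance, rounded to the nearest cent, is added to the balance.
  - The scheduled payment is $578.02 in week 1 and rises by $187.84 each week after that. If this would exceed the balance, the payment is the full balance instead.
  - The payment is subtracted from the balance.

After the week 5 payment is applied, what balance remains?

$0.00

Week 1: opening $4,158.85; interest $108.13 → $4,266.98; payment $578.02; balance $3,688.96
Week 2: opening $3,688.96; interest $95.91 → $3,784.87; payment $765.86; balance $3,019.01
Week 3: opening $3,019.01; interest $78.49 → $3,097.50; payment $953.70; balance $2,143.80
Week 4: opening $2,143.80; interest $55.74 → $2,199.54; payment $1,141.54; balance $1,058.00
Week 5: opening $1,058.00; interest $27.51 → $1,085.51; payment $1,085.51; balance $0.00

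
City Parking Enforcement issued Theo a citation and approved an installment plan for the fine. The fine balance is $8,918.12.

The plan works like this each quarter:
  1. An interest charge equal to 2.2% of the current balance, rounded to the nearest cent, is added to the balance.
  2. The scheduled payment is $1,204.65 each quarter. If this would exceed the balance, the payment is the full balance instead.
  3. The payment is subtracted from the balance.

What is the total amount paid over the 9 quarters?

# | Opening | Interest | Payment | End bal
1 | $8,918.12 | $196.20 | $1,204.65 | $7,909.67
2 | $7,909.67 | $174.01 | $1,204.65 | $6,879.03
3 | $6,879.03 | $151.34 | $1,204.65 | $5,825.72
4 | $5,825.72 | $128.17 | $1,204.65 | $4,749.24
5 | $4,749.24 | $104.48 | $1,204.65 | $3,649.07
6 | $3,649.07 | $80.28 | $1,204.65 | $2,524.70
7 | $2,524.70 | $55.54 | $1,204.65 | $1,375.59
8 | $1,375.59 | $30.26 | $1,204.65 | $201.20
9 | $201.20 | $4.43 | $205.63 | $0.00
Total paid: $9,842.83

$9,842.83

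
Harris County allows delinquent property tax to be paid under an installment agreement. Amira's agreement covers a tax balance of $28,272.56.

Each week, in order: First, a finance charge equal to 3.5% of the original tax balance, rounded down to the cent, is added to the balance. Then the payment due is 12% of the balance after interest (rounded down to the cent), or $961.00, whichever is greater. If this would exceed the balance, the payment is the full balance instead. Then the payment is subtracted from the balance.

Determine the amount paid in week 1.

$3,511.45

Week 1: opening $28,272.56; interest $989.53 → $29,262.09; payment $3,511.45; balance $25,750.64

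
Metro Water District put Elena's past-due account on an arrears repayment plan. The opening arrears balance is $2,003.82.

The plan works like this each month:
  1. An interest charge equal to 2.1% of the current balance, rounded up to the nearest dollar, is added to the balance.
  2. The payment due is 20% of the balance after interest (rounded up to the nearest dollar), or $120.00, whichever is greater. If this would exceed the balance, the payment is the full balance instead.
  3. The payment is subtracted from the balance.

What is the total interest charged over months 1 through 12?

# | Opening | Interest | Payment | End bal
1 | $2,003.82 | $43.00 | $410.00 | $1,636.82
2 | $1,636.82 | $35.00 | $335.00 | $1,336.82
3 | $1,336.82 | $29.00 | $274.00 | $1,091.82
4 | $1,091.82 | $23.00 | $223.00 | $891.82
5 | $891.82 | $19.00 | $183.00 | $727.82
6 | $727.82 | $16.00 | $149.00 | $594.82
7 | $594.82 | $13.00 | $122.00 | $485.82
8 | $485.82 | $11.00 | $120.00 | $376.82
9 | $376.82 | $8.00 | $120.00 | $264.82
10 | $264.82 | $6.00 | $120.00 | $150.82
11 | $150.82 | $4.00 | $120.00 | $34.82
12 | $34.82 | $1.00 | $35.82 | $0.00
Total interest: $43.00 + $35.00 + $29.00 + $23.00 + $19.00 + $16.00 + $13.00 + $11.00 + $8.00 + $6.00 + $4.00 + $1.00 = $208.00

$208.00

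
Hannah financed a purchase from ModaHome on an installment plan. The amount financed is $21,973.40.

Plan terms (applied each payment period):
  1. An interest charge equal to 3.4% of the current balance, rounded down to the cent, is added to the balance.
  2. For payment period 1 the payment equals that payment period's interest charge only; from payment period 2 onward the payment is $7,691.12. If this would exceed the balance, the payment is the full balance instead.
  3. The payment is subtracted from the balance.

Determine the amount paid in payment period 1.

Payment period 1: opening $21,973.40; interest $747.09 → $22,720.49; payment $747.09; balance $21,973.40

$747.09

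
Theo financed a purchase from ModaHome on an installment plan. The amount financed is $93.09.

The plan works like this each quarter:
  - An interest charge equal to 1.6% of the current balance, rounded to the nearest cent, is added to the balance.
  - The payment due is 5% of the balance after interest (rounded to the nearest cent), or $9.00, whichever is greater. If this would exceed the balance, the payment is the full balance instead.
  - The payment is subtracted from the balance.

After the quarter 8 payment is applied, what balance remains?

$29.54

Quarter 1: opening $93.09; interest $1.49 → $94.58; payment $9.00; balance $85.58
Quarter 2: opening $85.58; interest $1.37 → $86.95; payment $9.00; balance $77.95
Quarter 3: opening $77.95; interest $1.25 → $79.20; payment $9.00; balance $70.20
Quarter 4: opening $70.20; interest $1.12 → $71.32; payment $9.00; balance $62.32
Quarter 5: opening $62.32; interest $1.00 → $63.32; payment $9.00; balance $54.32
Quarter 6: opening $54.32; interest $0.87 → $55.19; payment $9.00; balance $46.19
Quarter 7: opening $46.19; interest $0.74 → $46.93; payment $9.00; balance $37.93
Quarter 8: opening $37.93; interest $0.61 → $38.54; payment $9.00; balance $29.54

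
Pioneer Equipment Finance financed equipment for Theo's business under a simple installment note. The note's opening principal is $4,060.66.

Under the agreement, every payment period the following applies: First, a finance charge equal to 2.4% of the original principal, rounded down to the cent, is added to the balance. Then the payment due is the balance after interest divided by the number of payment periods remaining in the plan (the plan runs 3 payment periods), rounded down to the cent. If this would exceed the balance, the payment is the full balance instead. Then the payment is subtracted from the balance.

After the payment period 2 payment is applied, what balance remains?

$1,434.77

# | Opening | Interest | Payment | End bal
1 | $4,060.66 | $97.45 | $1,386.03 | $2,772.08
2 | $2,772.08 | $97.45 | $1,434.76 | $1,434.77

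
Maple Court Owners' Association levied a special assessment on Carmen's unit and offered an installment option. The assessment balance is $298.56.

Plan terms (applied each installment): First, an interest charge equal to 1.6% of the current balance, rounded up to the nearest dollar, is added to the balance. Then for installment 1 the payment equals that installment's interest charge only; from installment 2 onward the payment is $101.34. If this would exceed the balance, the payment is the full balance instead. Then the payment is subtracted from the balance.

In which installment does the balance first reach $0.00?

Installment 1: $298.56 +$5.00 interest = $303.56; pay $5.00 → $298.56
Installment 2: $298.56 +$5.00 interest = $303.56; pay $101.34 → $202.22
Installment 3: $202.22 +$4.00 interest = $206.22; pay $101.34 → $104.88
Installment 4: $104.88 +$2.00 interest = $106.88; pay $101.34 → $5.54
Installment 5: $5.54 +$1.00 interest = $6.54; pay $6.54 → $0.00
Balance reaches $0.00 in installment 5.

5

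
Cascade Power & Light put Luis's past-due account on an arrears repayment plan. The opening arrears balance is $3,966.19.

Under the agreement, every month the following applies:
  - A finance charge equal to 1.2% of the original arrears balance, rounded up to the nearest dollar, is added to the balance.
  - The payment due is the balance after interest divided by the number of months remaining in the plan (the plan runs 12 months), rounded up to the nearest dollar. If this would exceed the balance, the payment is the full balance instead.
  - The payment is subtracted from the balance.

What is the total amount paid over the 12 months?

$4,542.19

Month 1: opening $3,966.19; interest $48.00 → $4,014.19; payment $335.00; balance $3,679.19
Month 2: opening $3,679.19; interest $48.00 → $3,727.19; payment $339.00; balance $3,388.19
Month 3: opening $3,388.19; interest $48.00 → $3,436.19; payment $344.00; balance $3,092.19
Month 4: opening $3,092.19; interest $48.00 → $3,140.19; payment $349.00; balance $2,791.19
Month 5: opening $2,791.19; interest $48.00 → $2,839.19; payment $355.00; balance $2,484.19
Month 6: opening $2,484.19; interest $48.00 → $2,532.19; payment $362.00; balance $2,170.19
Month 7: opening $2,170.19; interest $48.00 → $2,218.19; payment $370.00; balance $1,848.19
Month 8: opening $1,848.19; interest $48.00 → $1,896.19; payment $380.00; balance $1,516.19
Month 9: opening $1,516.19; interest $48.00 → $1,564.19; payment $392.00; balance $1,172.19
Month 10: opening $1,172.19; interest $48.00 → $1,220.19; payment $407.00; balance $813.19
Month 11: opening $813.19; interest $48.00 → $861.19; payment $431.00; balance $430.19
Month 12: opening $430.19; interest $48.00 → $478.19; payment $478.19; balance $0.00
Total paid: $4,542.19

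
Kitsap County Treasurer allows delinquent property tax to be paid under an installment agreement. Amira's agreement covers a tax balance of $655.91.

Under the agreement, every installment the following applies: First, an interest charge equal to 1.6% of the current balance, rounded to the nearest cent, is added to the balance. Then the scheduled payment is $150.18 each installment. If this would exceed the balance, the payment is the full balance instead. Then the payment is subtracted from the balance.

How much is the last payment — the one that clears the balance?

Installment 1: opening $655.91; interest $10.49 → $666.40; payment $150.18; balance $516.22
Installment 2: opening $516.22; interest $8.26 → $524.48; payment $150.18; balance $374.30
Installment 3: opening $374.30; interest $5.99 → $380.29; payment $150.18; balance $230.11
Installment 4: opening $230.11; interest $3.68 → $233.79; payment $150.18; balance $83.61
Installment 5: opening $83.61; interest $1.34 → $84.95; payment $84.95; balance $0.00

$84.95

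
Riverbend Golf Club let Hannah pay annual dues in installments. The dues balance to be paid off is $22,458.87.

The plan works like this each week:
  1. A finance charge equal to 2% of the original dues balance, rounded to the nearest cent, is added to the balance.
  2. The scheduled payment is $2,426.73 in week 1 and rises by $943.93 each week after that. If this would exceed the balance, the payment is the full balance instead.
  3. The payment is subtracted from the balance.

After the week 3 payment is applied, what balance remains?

$13,694.43

Week 1: opening $22,458.87; interest $449.18 → $22,908.05; payment $2,426.73; balance $20,481.32
Week 2: opening $20,481.32; interest $449.18 → $20,930.50; payment $3,370.66; balance $17,559.84
Week 3: opening $17,559.84; interest $449.18 → $18,009.02; payment $4,314.59; balance $13,694.43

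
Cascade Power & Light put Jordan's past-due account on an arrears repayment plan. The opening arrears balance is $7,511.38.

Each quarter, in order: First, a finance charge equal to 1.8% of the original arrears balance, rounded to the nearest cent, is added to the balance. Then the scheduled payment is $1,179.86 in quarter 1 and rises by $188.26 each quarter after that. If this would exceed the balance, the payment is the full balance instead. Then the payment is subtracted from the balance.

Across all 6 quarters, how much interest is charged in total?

$811.20

Quarter 1: opening $7,511.38; interest $135.20 → $7,646.58; payment $1,179.86; balance $6,466.72
Quarter 2: opening $6,466.72; interest $135.20 → $6,601.92; payment $1,368.12; balance $5,233.80
Quarter 3: opening $5,233.80; interest $135.20 → $5,369.00; payment $1,556.38; balance $3,812.62
Quarter 4: opening $3,812.62; interest $135.20 → $3,947.82; payment $1,744.64; balance $2,203.18
Quarter 5: opening $2,203.18; interest $135.20 → $2,338.38; payment $1,932.90; balance $405.48
Quarter 6: opening $405.48; interest $135.20 → $540.68; payment $540.68; balance $0.00
Total interest: $135.20 + $135.20 + $135.20 + $135.20 + $135.20 + $135.20 = $811.20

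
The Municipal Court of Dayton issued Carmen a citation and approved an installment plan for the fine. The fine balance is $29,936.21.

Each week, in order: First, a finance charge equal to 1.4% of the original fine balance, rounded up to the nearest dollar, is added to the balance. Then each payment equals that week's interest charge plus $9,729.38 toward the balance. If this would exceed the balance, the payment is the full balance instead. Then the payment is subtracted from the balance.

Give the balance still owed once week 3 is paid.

$748.07

Week 1: opening $29,936.21; interest $420.00 → $30,356.21; payment $10,149.38; balance $20,206.83
Week 2: opening $20,206.83; interest $420.00 → $20,626.83; payment $10,149.38; balance $10,477.45
Week 3: opening $10,477.45; interest $420.00 → $10,897.45; payment $10,149.38; balance $748.07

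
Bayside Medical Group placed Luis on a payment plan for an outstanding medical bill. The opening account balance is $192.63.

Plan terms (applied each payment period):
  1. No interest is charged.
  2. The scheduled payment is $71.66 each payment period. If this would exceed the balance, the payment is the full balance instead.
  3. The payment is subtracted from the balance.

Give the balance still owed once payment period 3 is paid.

$0.00

Payment period 1: opening $192.63; payment $71.66; balance $120.97
Payment period 2: opening $120.97; payment $71.66; balance $49.31
Payment period 3: opening $49.31; payment $49.31; balance $0.00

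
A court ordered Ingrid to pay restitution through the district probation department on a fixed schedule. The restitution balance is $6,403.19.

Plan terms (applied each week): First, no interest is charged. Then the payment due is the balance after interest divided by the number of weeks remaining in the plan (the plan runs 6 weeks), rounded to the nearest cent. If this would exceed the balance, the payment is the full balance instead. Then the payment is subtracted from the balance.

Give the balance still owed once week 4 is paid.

$2,134.39

# | Opening | Payment | End bal
1 | $6,403.19 | $1,067.20 | $5,335.99
2 | $5,335.99 | $1,067.20 | $4,268.79
3 | $4,268.79 | $1,067.20 | $3,201.59
4 | $3,201.59 | $1,067.20 | $2,134.39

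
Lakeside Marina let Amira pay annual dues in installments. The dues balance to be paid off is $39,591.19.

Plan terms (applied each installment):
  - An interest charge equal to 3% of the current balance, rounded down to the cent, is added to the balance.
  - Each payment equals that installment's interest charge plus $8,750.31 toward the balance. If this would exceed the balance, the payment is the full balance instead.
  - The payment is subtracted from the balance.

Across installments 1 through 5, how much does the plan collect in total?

Installment 1: $39,591.19 +$1,187.73 interest = $40,778.92; pay $9,938.04 → $30,840.88
Installment 2: $30,840.88 +$925.22 interest = $31,766.10; pay $9,675.53 → $22,090.57
Installment 3: $22,090.57 +$662.71 interest = $22,753.28; pay $9,413.02 → $13,340.26
Installment 4: $13,340.26 +$400.20 interest = $13,740.46; pay $9,150.51 → $4,589.95
Installment 5: $4,589.95 +$137.69 interest = $4,727.64; pay $4,727.64 → $0.00
Total paid: $42,904.74

$42,904.74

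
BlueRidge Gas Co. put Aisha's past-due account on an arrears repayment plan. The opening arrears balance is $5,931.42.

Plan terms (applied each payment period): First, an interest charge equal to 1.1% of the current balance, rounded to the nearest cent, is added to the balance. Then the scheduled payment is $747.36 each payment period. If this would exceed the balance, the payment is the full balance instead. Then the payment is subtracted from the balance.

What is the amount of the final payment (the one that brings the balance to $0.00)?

Payment period 1: opening $5,931.42; interest $65.25 → $5,996.67; payment $747.36; balance $5,249.31
Payment period 2: opening $5,249.31; interest $57.74 → $5,307.05; payment $747.36; balance $4,559.69
Payment period 3: opening $4,559.69; interest $50.16 → $4,609.85; payment $747.36; balance $3,862.49
Payment period 4: opening $3,862.49; interest $42.49 → $3,904.98; payment $747.36; balance $3,157.62
Payment period 5: opening $3,157.62; interest $34.73 → $3,192.35; payment $747.36; balance $2,444.99
Payment period 6: opening $2,444.99; interest $26.89 → $2,471.88; payment $747.36; balance $1,724.52
Payment period 7: opening $1,724.52; interest $18.97 → $1,743.49; payment $747.36; balance $996.13
Payment period 8: opening $996.13; interest $10.96 → $1,007.09; payment $747.36; balance $259.73
Payment period 9: opening $259.73; interest $2.86 → $262.59; payment $262.59; balance $0.00

$262.59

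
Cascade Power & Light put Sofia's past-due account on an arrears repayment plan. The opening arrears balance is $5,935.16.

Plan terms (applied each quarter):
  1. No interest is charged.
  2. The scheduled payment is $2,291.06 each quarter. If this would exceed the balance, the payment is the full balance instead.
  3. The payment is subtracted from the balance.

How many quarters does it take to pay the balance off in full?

3

Quarter 1: $5,935.16 − $2,291.06 → $3,644.10
Quarter 2: $3,644.10 − $2,291.06 → $1,353.04
Quarter 3: $1,353.04 − $1,353.04 → $0.00
Balance reaches $0.00 in quarter 3.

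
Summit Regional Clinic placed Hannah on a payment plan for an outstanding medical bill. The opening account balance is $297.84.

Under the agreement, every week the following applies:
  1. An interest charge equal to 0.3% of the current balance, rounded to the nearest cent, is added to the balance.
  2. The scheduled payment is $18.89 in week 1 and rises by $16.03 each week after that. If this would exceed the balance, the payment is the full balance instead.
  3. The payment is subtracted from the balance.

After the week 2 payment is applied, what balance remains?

Week 1: opening $297.84; interest $0.89 → $298.73; payment $18.89; balance $279.84
Week 2: opening $279.84; interest $0.84 → $280.68; payment $34.92; balance $245.76

$245.76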